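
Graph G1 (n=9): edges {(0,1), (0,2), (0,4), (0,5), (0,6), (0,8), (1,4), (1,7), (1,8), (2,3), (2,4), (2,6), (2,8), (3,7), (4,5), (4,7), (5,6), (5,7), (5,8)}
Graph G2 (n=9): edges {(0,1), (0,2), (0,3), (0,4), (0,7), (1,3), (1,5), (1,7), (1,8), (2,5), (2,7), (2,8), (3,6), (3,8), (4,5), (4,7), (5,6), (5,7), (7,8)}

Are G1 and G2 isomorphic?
Yes, isomorphic

The graphs are isomorphic.
One valid mapping φ: V(G1) → V(G2): 0→7, 1→8, 2→5, 3→6, 4→1, 5→0, 6→4, 7→3, 8→2

Verify φ preserves adjacency — for each edge of G1, its image is an edge of G2:
  (0,1) → (φ(0),φ(1)) = (7,8) ∈ E(G2) ✓
  (0,2) → (φ(0),φ(2)) = (5,7) ∈ E(G2) ✓
  (0,4) → (φ(0),φ(4)) = (1,7) ∈ E(G2) ✓
  (0,5) → (φ(0),φ(5)) = (0,7) ∈ E(G2) ✓
  (0,6) → (φ(0),φ(6)) = (4,7) ∈ E(G2) ✓
  (0,8) → (φ(0),φ(8)) = (2,7) ∈ E(G2) ✓
  (1,4) → (φ(1),φ(4)) = (1,8) ∈ E(G2) ✓
  (1,7) → (φ(1),φ(7)) = (3,8) ∈ E(G2) ✓
  (1,8) → (φ(1),φ(8)) = (2,8) ∈ E(G2) ✓
  (2,3) → (φ(2),φ(3)) = (5,6) ∈ E(G2) ✓
  (2,4) → (φ(2),φ(4)) = (1,5) ∈ E(G2) ✓
  (2,6) → (φ(2),φ(6)) = (4,5) ∈ E(G2) ✓
  (2,8) → (φ(2),φ(8)) = (2,5) ∈ E(G2) ✓
  (3,7) → (φ(3),φ(7)) = (3,6) ∈ E(G2) ✓
  (4,5) → (φ(4),φ(5)) = (0,1) ∈ E(G2) ✓
  (4,7) → (φ(4),φ(7)) = (1,3) ∈ E(G2) ✓
  (5,6) → (φ(5),φ(6)) = (0,4) ∈ E(G2) ✓
  (5,7) → (φ(5),φ(7)) = (0,3) ∈ E(G2) ✓
  (5,8) → (φ(5),φ(8)) = (0,2) ∈ E(G2) ✓
All 19 edges of G1 map to edges of G2, and |E(G1)| = |E(G2)| = 19, so φ is a bijection on edges as well as vertices. Hence G1 ≅ G2.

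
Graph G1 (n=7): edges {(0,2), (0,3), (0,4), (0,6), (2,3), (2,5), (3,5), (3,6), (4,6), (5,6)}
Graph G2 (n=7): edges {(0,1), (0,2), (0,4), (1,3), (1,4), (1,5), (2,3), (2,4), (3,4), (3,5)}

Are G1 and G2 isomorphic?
Yes, isomorphic

The graphs are isomorphic.
One valid mapping φ: V(G1) → V(G2): 0→3, 1→6, 2→2, 3→4, 4→5, 5→0, 6→1

Verify φ preserves adjacency — for each edge of G1, its image is an edge of G2:
  (0,2) → (φ(0),φ(2)) = (2,3) ∈ E(G2) ✓
  (0,3) → (φ(0),φ(3)) = (3,4) ∈ E(G2) ✓
  (0,4) → (φ(0),φ(4)) = (3,5) ∈ E(G2) ✓
  (0,6) → (φ(0),φ(6)) = (1,3) ∈ E(G2) ✓
  (2,3) → (φ(2),φ(3)) = (2,4) ∈ E(G2) ✓
  (2,5) → (φ(2),φ(5)) = (0,2) ∈ E(G2) ✓
  (3,5) → (φ(3),φ(5)) = (0,4) ∈ E(G2) ✓
  (3,6) → (φ(3),φ(6)) = (1,4) ∈ E(G2) ✓
  (4,6) → (φ(4),φ(6)) = (1,5) ∈ E(G2) ✓
  (5,6) → (φ(5),φ(6)) = (0,1) ∈ E(G2) ✓
All 10 edges of G1 map to edges of G2, and |E(G1)| = |E(G2)| = 10, so φ is a bijection on edges as well as vertices. Hence G1 ≅ G2.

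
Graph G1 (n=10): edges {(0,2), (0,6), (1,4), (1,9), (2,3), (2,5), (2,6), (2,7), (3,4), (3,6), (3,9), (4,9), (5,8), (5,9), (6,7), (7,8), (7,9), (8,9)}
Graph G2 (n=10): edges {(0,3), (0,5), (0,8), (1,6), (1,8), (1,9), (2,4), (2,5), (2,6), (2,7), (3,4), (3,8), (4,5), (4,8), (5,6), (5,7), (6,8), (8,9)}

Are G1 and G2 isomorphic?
Yes, isomorphic

The graphs are isomorphic.
One valid mapping φ: V(G1) → V(G2): 0→7, 1→9, 2→5, 3→6, 4→1, 5→0, 6→2, 7→4, 8→3, 9→8

Verify φ preserves adjacency — for each edge of G1, its image is an edge of G2:
  (0,2) → (φ(0),φ(2)) = (5,7) ∈ E(G2) ✓
  (0,6) → (φ(0),φ(6)) = (2,7) ∈ E(G2) ✓
  (1,4) → (φ(1),φ(4)) = (1,9) ∈ E(G2) ✓
  (1,9) → (φ(1),φ(9)) = (8,9) ∈ E(G2) ✓
  (2,3) → (φ(2),φ(3)) = (5,6) ∈ E(G2) ✓
  (2,5) → (φ(2),φ(5)) = (0,5) ∈ E(G2) ✓
  (2,6) → (φ(2),φ(6)) = (2,5) ∈ E(G2) ✓
  (2,7) → (φ(2),φ(7)) = (4,5) ∈ E(G2) ✓
  (3,4) → (φ(3),φ(4)) = (1,6) ∈ E(G2) ✓
  (3,6) → (φ(3),φ(6)) = (2,6) ∈ E(G2) ✓
  (3,9) → (φ(3),φ(9)) = (6,8) ∈ E(G2) ✓
  (4,9) → (φ(4),φ(9)) = (1,8) ∈ E(G2) ✓
  (5,8) → (φ(5),φ(8)) = (0,3) ∈ E(G2) ✓
  (5,9) → (φ(5),φ(9)) = (0,8) ∈ E(G2) ✓
  (6,7) → (φ(6),φ(7)) = (2,4) ∈ E(G2) ✓
  (7,8) → (φ(7),φ(8)) = (3,4) ∈ E(G2) ✓
  (7,9) → (φ(7),φ(9)) = (4,8) ∈ E(G2) ✓
  (8,9) → (φ(8),φ(9)) = (3,8) ∈ E(G2) ✓
All 18 edges of G1 map to edges of G2, and |E(G1)| = |E(G2)| = 18, so φ is a bijection on edges as well as vertices. Hence G1 ≅ G2.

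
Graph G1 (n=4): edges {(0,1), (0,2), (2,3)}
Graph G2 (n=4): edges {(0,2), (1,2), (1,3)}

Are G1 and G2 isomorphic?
Yes, isomorphic

The graphs are isomorphic.
One valid mapping φ: V(G1) → V(G2): 0→2, 1→0, 2→1, 3→3

Verify φ preserves adjacency — for each edge of G1, its image is an edge of G2:
  (0,1) → (φ(0),φ(1)) = (0,2) ∈ E(G2) ✓
  (0,2) → (φ(0),φ(2)) = (1,2) ∈ E(G2) ✓
  (2,3) → (φ(2),φ(3)) = (1,3) ∈ E(G2) ✓
All 3 edges of G1 map to edges of G2, and |E(G1)| = |E(G2)| = 3, so φ is a bijection on edges as well as vertices. Hence G1 ≅ G2.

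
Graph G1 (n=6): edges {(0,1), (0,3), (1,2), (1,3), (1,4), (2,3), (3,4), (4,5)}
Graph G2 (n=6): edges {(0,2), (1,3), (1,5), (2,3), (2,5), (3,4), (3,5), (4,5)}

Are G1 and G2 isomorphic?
Yes, isomorphic

The graphs are isomorphic.
One valid mapping φ: V(G1) → V(G2): 0→1, 1→3, 2→4, 3→5, 4→2, 5→0

Verify φ preserves adjacency — for each edge of G1, its image is an edge of G2:
  (0,1) → (φ(0),φ(1)) = (1,3) ∈ E(G2) ✓
  (0,3) → (φ(0),φ(3)) = (1,5) ∈ E(G2) ✓
  (1,2) → (φ(1),φ(2)) = (3,4) ∈ E(G2) ✓
  (1,3) → (φ(1),φ(3)) = (3,5) ∈ E(G2) ✓
  (1,4) → (φ(1),φ(4)) = (2,3) ∈ E(G2) ✓
  (2,3) → (φ(2),φ(3)) = (4,5) ∈ E(G2) ✓
  (3,4) → (φ(3),φ(4)) = (2,5) ∈ E(G2) ✓
  (4,5) → (φ(4),φ(5)) = (0,2) ∈ E(G2) ✓
All 8 edges of G1 map to edges of G2, and |E(G1)| = |E(G2)| = 8, so φ is a bijection on edges as well as vertices. Hence G1 ≅ G2.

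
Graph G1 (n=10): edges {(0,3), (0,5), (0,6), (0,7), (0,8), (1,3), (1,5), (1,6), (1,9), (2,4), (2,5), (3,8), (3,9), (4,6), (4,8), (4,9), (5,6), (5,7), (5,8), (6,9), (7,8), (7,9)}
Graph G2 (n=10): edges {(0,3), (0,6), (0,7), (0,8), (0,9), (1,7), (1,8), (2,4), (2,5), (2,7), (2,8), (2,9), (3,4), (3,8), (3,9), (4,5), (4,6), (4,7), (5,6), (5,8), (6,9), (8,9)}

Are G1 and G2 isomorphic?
Yes, isomorphic

The graphs are isomorphic.
One valid mapping φ: V(G1) → V(G2): 0→9, 1→5, 2→1, 3→6, 4→7, 5→8, 6→2, 7→3, 8→0, 9→4

Verify φ preserves adjacency — for each edge of G1, its image is an edge of G2:
  (0,3) → (φ(0),φ(3)) = (6,9) ∈ E(G2) ✓
  (0,5) → (φ(0),φ(5)) = (8,9) ∈ E(G2) ✓
  (0,6) → (φ(0),φ(6)) = (2,9) ∈ E(G2) ✓
  (0,7) → (φ(0),φ(7)) = (3,9) ∈ E(G2) ✓
  (0,8) → (φ(0),φ(8)) = (0,9) ∈ E(G2) ✓
  (1,3) → (φ(1),φ(3)) = (5,6) ∈ E(G2) ✓
  (1,5) → (φ(1),φ(5)) = (5,8) ∈ E(G2) ✓
  (1,6) → (φ(1),φ(6)) = (2,5) ∈ E(G2) ✓
  (1,9) → (φ(1),φ(9)) = (4,5) ∈ E(G2) ✓
  (2,4) → (φ(2),φ(4)) = (1,7) ∈ E(G2) ✓
  (2,5) → (φ(2),φ(5)) = (1,8) ∈ E(G2) ✓
  (3,8) → (φ(3),φ(8)) = (0,6) ∈ E(G2) ✓
  (3,9) → (φ(3),φ(9)) = (4,6) ∈ E(G2) ✓
  (4,6) → (φ(4),φ(6)) = (2,7) ∈ E(G2) ✓
  (4,8) → (φ(4),φ(8)) = (0,7) ∈ E(G2) ✓
  (4,9) → (φ(4),φ(9)) = (4,7) ∈ E(G2) ✓
  (5,6) → (φ(5),φ(6)) = (2,8) ∈ E(G2) ✓
  (5,7) → (φ(5),φ(7)) = (3,8) ∈ E(G2) ✓
  (5,8) → (φ(5),φ(8)) = (0,8) ∈ E(G2) ✓
  (6,9) → (φ(6),φ(9)) = (2,4) ∈ E(G2) ✓
  (7,8) → (φ(7),φ(8)) = (0,3) ∈ E(G2) ✓
  (7,9) → (φ(7),φ(9)) = (3,4) ∈ E(G2) ✓
All 22 edges of G1 map to edges of G2, and |E(G1)| = |E(G2)| = 22, so φ is a bijection on edges as well as vertices. Hence G1 ≅ G2.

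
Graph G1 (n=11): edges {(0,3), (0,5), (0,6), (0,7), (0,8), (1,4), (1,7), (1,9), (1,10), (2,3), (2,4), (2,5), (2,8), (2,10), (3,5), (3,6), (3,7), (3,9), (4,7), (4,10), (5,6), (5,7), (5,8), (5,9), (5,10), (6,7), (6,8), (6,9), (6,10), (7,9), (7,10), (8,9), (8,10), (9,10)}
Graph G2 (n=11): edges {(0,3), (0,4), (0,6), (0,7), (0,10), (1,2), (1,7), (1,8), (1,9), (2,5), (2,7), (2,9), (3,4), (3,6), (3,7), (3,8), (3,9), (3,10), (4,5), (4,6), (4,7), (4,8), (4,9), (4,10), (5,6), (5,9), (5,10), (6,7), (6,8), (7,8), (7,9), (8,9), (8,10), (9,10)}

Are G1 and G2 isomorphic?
Yes, isomorphic

The graphs are isomorphic.
One valid mapping φ: V(G1) → V(G2): 0→0, 1→1, 2→5, 3→6, 4→2, 5→4, 6→3, 7→7, 8→10, 9→8, 10→9

Verify φ preserves adjacency — for each edge of G1, its image is an edge of G2:
  (0,3) → (φ(0),φ(3)) = (0,6) ∈ E(G2) ✓
  (0,5) → (φ(0),φ(5)) = (0,4) ∈ E(G2) ✓
  (0,6) → (φ(0),φ(6)) = (0,3) ∈ E(G2) ✓
  (0,7) → (φ(0),φ(7)) = (0,7) ∈ E(G2) ✓
  (0,8) → (φ(0),φ(8)) = (0,10) ∈ E(G2) ✓
  (1,4) → (φ(1),φ(4)) = (1,2) ∈ E(G2) ✓
  (1,7) → (φ(1),φ(7)) = (1,7) ∈ E(G2) ✓
  (1,9) → (φ(1),φ(9)) = (1,8) ∈ E(G2) ✓
  (1,10) → (φ(1),φ(10)) = (1,9) ∈ E(G2) ✓
  (2,3) → (φ(2),φ(3)) = (5,6) ∈ E(G2) ✓
  (2,4) → (φ(2),φ(4)) = (2,5) ∈ E(G2) ✓
  (2,5) → (φ(2),φ(5)) = (4,5) ∈ E(G2) ✓
  (2,8) → (φ(2),φ(8)) = (5,10) ∈ E(G2) ✓
  (2,10) → (φ(2),φ(10)) = (5,9) ∈ E(G2) ✓
  (3,5) → (φ(3),φ(5)) = (4,6) ∈ E(G2) ✓
  (3,6) → (φ(3),φ(6)) = (3,6) ∈ E(G2) ✓
  (3,7) → (φ(3),φ(7)) = (6,7) ∈ E(G2) ✓
  (3,9) → (φ(3),φ(9)) = (6,8) ∈ E(G2) ✓
  (4,7) → (φ(4),φ(7)) = (2,7) ∈ E(G2) ✓
  (4,10) → (φ(4),φ(10)) = (2,9) ∈ E(G2) ✓
  (5,6) → (φ(5),φ(6)) = (3,4) ∈ E(G2) ✓
  (5,7) → (φ(5),φ(7)) = (4,7) ∈ E(G2) ✓
  (5,8) → (φ(5),φ(8)) = (4,10) ∈ E(G2) ✓
  (5,9) → (φ(5),φ(9)) = (4,8) ∈ E(G2) ✓
  (5,10) → (φ(5),φ(10)) = (4,9) ∈ E(G2) ✓
  (6,7) → (φ(6),φ(7)) = (3,7) ∈ E(G2) ✓
  (6,8) → (φ(6),φ(8)) = (3,10) ∈ E(G2) ✓
  (6,9) → (φ(6),φ(9)) = (3,8) ∈ E(G2) ✓
  (6,10) → (φ(6),φ(10)) = (3,9) ∈ E(G2) ✓
  (7,9) → (φ(7),φ(9)) = (7,8) ∈ E(G2) ✓
  (7,10) → (φ(7),φ(10)) = (7,9) ∈ E(G2) ✓
  (8,9) → (φ(8),φ(9)) = (8,10) ∈ E(G2) ✓
  (8,10) → (φ(8),φ(10)) = (9,10) ∈ E(G2) ✓
  (9,10) → (φ(9),φ(10)) = (8,9) ∈ E(G2) ✓
All 34 edges of G1 map to edges of G2, and |E(G1)| = |E(G2)| = 34, so φ is a bijection on edges as well as vertices. Hence G1 ≅ G2.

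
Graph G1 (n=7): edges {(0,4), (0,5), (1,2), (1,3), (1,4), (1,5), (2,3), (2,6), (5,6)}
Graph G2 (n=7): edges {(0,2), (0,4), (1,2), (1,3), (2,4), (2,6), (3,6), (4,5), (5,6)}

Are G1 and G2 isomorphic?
Yes, isomorphic

The graphs are isomorphic.
One valid mapping φ: V(G1) → V(G2): 0→3, 1→2, 2→4, 3→0, 4→1, 5→6, 6→5

Verify φ preserves adjacency — for each edge of G1, its image is an edge of G2:
  (0,4) → (φ(0),φ(4)) = (1,3) ∈ E(G2) ✓
  (0,5) → (φ(0),φ(5)) = (3,6) ∈ E(G2) ✓
  (1,2) → (φ(1),φ(2)) = (2,4) ∈ E(G2) ✓
  (1,3) → (φ(1),φ(3)) = (0,2) ∈ E(G2) ✓
  (1,4) → (φ(1),φ(4)) = (1,2) ∈ E(G2) ✓
  (1,5) → (φ(1),φ(5)) = (2,6) ∈ E(G2) ✓
  (2,3) → (φ(2),φ(3)) = (0,4) ∈ E(G2) ✓
  (2,6) → (φ(2),φ(6)) = (4,5) ∈ E(G2) ✓
  (5,6) → (φ(5),φ(6)) = (5,6) ∈ E(G2) ✓
All 9 edges of G1 map to edges of G2, and |E(G1)| = |E(G2)| = 9, so φ is a bijection on edges as well as vertices. Hence G1 ≅ G2.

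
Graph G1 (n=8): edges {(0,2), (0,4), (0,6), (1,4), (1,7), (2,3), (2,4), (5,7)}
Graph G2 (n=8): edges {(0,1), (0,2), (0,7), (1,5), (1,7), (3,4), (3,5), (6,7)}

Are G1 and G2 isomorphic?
Yes, isomorphic

The graphs are isomorphic.
One valid mapping φ: V(G1) → V(G2): 0→7, 1→5, 2→0, 3→2, 4→1, 5→4, 6→6, 7→3

Verify φ preserves adjacency — for each edge of G1, its image is an edge of G2:
  (0,2) → (φ(0),φ(2)) = (0,7) ∈ E(G2) ✓
  (0,4) → (φ(0),φ(4)) = (1,7) ∈ E(G2) ✓
  (0,6) → (φ(0),φ(6)) = (6,7) ∈ E(G2) ✓
  (1,4) → (φ(1),φ(4)) = (1,5) ∈ E(G2) ✓
  (1,7) → (φ(1),φ(7)) = (3,5) ∈ E(G2) ✓
  (2,3) → (φ(2),φ(3)) = (0,2) ∈ E(G2) ✓
  (2,4) → (φ(2),φ(4)) = (0,1) ∈ E(G2) ✓
  (5,7) → (φ(5),φ(7)) = (3,4) ∈ E(G2) ✓
All 8 edges of G1 map to edges of G2, and |E(G1)| = |E(G2)| = 8, so φ is a bijection on edges as well as vertices. Hence G1 ≅ G2.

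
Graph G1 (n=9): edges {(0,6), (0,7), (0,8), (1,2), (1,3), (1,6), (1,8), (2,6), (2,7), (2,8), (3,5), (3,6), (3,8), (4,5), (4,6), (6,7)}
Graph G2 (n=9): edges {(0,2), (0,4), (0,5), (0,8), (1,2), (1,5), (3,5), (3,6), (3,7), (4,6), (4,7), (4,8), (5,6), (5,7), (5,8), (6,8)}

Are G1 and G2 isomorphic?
Yes, isomorphic

The graphs are isomorphic.
One valid mapping φ: V(G1) → V(G2): 0→7, 1→8, 2→6, 3→0, 4→1, 5→2, 6→5, 7→3, 8→4

Verify φ preserves adjacency — for each edge of G1, its image is an edge of G2:
  (0,6) → (φ(0),φ(6)) = (5,7) ∈ E(G2) ✓
  (0,7) → (φ(0),φ(7)) = (3,7) ∈ E(G2) ✓
  (0,8) → (φ(0),φ(8)) = (4,7) ∈ E(G2) ✓
  (1,2) → (φ(1),φ(2)) = (6,8) ∈ E(G2) ✓
  (1,3) → (φ(1),φ(3)) = (0,8) ∈ E(G2) ✓
  (1,6) → (φ(1),φ(6)) = (5,8) ∈ E(G2) ✓
  (1,8) → (φ(1),φ(8)) = (4,8) ∈ E(G2) ✓
  (2,6) → (φ(2),φ(6)) = (5,6) ∈ E(G2) ✓
  (2,7) → (φ(2),φ(7)) = (3,6) ∈ E(G2) ✓
  (2,8) → (φ(2),φ(8)) = (4,6) ∈ E(G2) ✓
  (3,5) → (φ(3),φ(5)) = (0,2) ∈ E(G2) ✓
  (3,6) → (φ(3),φ(6)) = (0,5) ∈ E(G2) ✓
  (3,8) → (φ(3),φ(8)) = (0,4) ∈ E(G2) ✓
  (4,5) → (φ(4),φ(5)) = (1,2) ∈ E(G2) ✓
  (4,6) → (φ(4),φ(6)) = (1,5) ∈ E(G2) ✓
  (6,7) → (φ(6),φ(7)) = (3,5) ∈ E(G2) ✓
All 16 edges of G1 map to edges of G2, and |E(G1)| = |E(G2)| = 16, so φ is a bijection on edges as well as vertices. Hence G1 ≅ G2.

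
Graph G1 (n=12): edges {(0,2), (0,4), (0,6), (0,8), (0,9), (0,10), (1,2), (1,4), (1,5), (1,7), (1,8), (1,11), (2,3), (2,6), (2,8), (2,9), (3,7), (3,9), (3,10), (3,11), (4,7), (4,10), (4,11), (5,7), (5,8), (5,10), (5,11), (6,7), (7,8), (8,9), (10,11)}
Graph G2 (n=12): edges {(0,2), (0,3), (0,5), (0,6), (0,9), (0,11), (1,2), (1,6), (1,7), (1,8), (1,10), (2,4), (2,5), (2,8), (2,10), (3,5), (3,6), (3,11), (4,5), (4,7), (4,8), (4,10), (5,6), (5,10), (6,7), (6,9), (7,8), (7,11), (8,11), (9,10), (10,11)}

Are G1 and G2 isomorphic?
Yes, isomorphic

The graphs are isomorphic.
One valid mapping φ: V(G1) → V(G2): 0→6, 1→2, 2→0, 3→11, 4→1, 5→4, 6→9, 7→10, 8→5, 9→3, 10→7, 11→8

Verify φ preserves adjacency — for each edge of G1, its image is an edge of G2:
  (0,2) → (φ(0),φ(2)) = (0,6) ∈ E(G2) ✓
  (0,4) → (φ(0),φ(4)) = (1,6) ∈ E(G2) ✓
  (0,6) → (φ(0),φ(6)) = (6,9) ∈ E(G2) ✓
  (0,8) → (φ(0),φ(8)) = (5,6) ∈ E(G2) ✓
  (0,9) → (φ(0),φ(9)) = (3,6) ∈ E(G2) ✓
  (0,10) → (φ(0),φ(10)) = (6,7) ∈ E(G2) ✓
  (1,2) → (φ(1),φ(2)) = (0,2) ∈ E(G2) ✓
  (1,4) → (φ(1),φ(4)) = (1,2) ∈ E(G2) ✓
  (1,5) → (φ(1),φ(5)) = (2,4) ∈ E(G2) ✓
  (1,7) → (φ(1),φ(7)) = (2,10) ∈ E(G2) ✓
  (1,8) → (φ(1),φ(8)) = (2,5) ∈ E(G2) ✓
  (1,11) → (φ(1),φ(11)) = (2,8) ∈ E(G2) ✓
  (2,3) → (φ(2),φ(3)) = (0,11) ∈ E(G2) ✓
  (2,6) → (φ(2),φ(6)) = (0,9) ∈ E(G2) ✓
  (2,8) → (φ(2),φ(8)) = (0,5) ∈ E(G2) ✓
  (2,9) → (φ(2),φ(9)) = (0,3) ∈ E(G2) ✓
  (3,7) → (φ(3),φ(7)) = (10,11) ∈ E(G2) ✓
  (3,9) → (φ(3),φ(9)) = (3,11) ∈ E(G2) ✓
  (3,10) → (φ(3),φ(10)) = (7,11) ∈ E(G2) ✓
  (3,11) → (φ(3),φ(11)) = (8,11) ∈ E(G2) ✓
  (4,7) → (φ(4),φ(7)) = (1,10) ∈ E(G2) ✓
  (4,10) → (φ(4),φ(10)) = (1,7) ∈ E(G2) ✓
  (4,11) → (φ(4),φ(11)) = (1,8) ∈ E(G2) ✓
  (5,7) → (φ(5),φ(7)) = (4,10) ∈ E(G2) ✓
  (5,8) → (φ(5),φ(8)) = (4,5) ∈ E(G2) ✓
  (5,10) → (φ(5),φ(10)) = (4,7) ∈ E(G2) ✓
  (5,11) → (φ(5),φ(11)) = (4,8) ∈ E(G2) ✓
  (6,7) → (φ(6),φ(7)) = (9,10) ∈ E(G2) ✓
  (7,8) → (φ(7),φ(8)) = (5,10) ∈ E(G2) ✓
  (8,9) → (φ(8),φ(9)) = (3,5) ∈ E(G2) ✓
  (10,11) → (φ(10),φ(11)) = (7,8) ∈ E(G2) ✓
All 31 edges of G1 map to edges of G2, and |E(G1)| = |E(G2)| = 31, so φ is a bijection on edges as well as vertices. Hence G1 ≅ G2.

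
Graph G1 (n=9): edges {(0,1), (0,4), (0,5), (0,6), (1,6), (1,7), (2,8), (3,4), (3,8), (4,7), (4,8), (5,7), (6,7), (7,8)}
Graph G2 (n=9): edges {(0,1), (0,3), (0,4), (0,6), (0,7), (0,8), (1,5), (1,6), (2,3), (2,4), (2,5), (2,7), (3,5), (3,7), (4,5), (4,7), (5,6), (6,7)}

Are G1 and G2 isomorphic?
No, not isomorphic

The graphs are NOT isomorphic.

Counting triangles (3-cliques): G1 has 4, G2 has 9.
Triangle count is an isomorphism invariant, so differing triangle counts rule out isomorphism.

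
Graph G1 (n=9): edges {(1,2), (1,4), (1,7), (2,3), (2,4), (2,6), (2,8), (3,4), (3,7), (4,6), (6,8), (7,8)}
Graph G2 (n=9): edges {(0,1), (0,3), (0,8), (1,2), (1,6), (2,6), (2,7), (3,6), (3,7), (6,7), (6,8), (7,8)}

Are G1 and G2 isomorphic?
Yes, isomorphic

The graphs are isomorphic.
One valid mapping φ: V(G1) → V(G2): 0→4, 1→8, 2→6, 3→3, 4→7, 5→5, 6→2, 7→0, 8→1

Verify φ preserves adjacency — for each edge of G1, its image is an edge of G2:
  (1,2) → (φ(1),φ(2)) = (6,8) ∈ E(G2) ✓
  (1,4) → (φ(1),φ(4)) = (7,8) ∈ E(G2) ✓
  (1,7) → (φ(1),φ(7)) = (0,8) ∈ E(G2) ✓
  (2,3) → (φ(2),φ(3)) = (3,6) ∈ E(G2) ✓
  (2,4) → (φ(2),φ(4)) = (6,7) ∈ E(G2) ✓
  (2,6) → (φ(2),φ(6)) = (2,6) ∈ E(G2) ✓
  (2,8) → (φ(2),φ(8)) = (1,6) ∈ E(G2) ✓
  (3,4) → (φ(3),φ(4)) = (3,7) ∈ E(G2) ✓
  (3,7) → (φ(3),φ(7)) = (0,3) ∈ E(G2) ✓
  (4,6) → (φ(4),φ(6)) = (2,7) ∈ E(G2) ✓
  (6,8) → (φ(6),φ(8)) = (1,2) ∈ E(G2) ✓
  (7,8) → (φ(7),φ(8)) = (0,1) ∈ E(G2) ✓
All 12 edges of G1 map to edges of G2, and |E(G1)| = |E(G2)| = 12, so φ is a bijection on edges as well as vertices. Hence G1 ≅ G2.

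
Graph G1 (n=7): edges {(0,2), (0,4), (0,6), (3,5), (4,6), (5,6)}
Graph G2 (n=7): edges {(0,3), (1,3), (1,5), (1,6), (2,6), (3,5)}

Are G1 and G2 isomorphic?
Yes, isomorphic

The graphs are isomorphic.
One valid mapping φ: V(G1) → V(G2): 0→3, 1→4, 2→0, 3→2, 4→5, 5→6, 6→1

Verify φ preserves adjacency — for each edge of G1, its image is an edge of G2:
  (0,2) → (φ(0),φ(2)) = (0,3) ∈ E(G2) ✓
  (0,4) → (φ(0),φ(4)) = (3,5) ∈ E(G2) ✓
  (0,6) → (φ(0),φ(6)) = (1,3) ∈ E(G2) ✓
  (3,5) → (φ(3),φ(5)) = (2,6) ∈ E(G2) ✓
  (4,6) → (φ(4),φ(6)) = (1,5) ∈ E(G2) ✓
  (5,6) → (φ(5),φ(6)) = (1,6) ∈ E(G2) ✓
All 6 edges of G1 map to edges of G2, and |E(G1)| = |E(G2)| = 6, so φ is a bijection on edges as well as vertices. Hence G1 ≅ G2.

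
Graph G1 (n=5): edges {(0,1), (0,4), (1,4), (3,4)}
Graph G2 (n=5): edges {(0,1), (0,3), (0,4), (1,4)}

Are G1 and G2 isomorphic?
Yes, isomorphic

The graphs are isomorphic.
One valid mapping φ: V(G1) → V(G2): 0→1, 1→4, 2→2, 3→3, 4→0

Verify φ preserves adjacency — for each edge of G1, its image is an edge of G2:
  (0,1) → (φ(0),φ(1)) = (1,4) ∈ E(G2) ✓
  (0,4) → (φ(0),φ(4)) = (0,1) ∈ E(G2) ✓
  (1,4) → (φ(1),φ(4)) = (0,4) ∈ E(G2) ✓
  (3,4) → (φ(3),φ(4)) = (0,3) ∈ E(G2) ✓
All 4 edges of G1 map to edges of G2, and |E(G1)| = |E(G2)| = 4, so φ is a bijection on edges as well as vertices. Hence G1 ≅ G2.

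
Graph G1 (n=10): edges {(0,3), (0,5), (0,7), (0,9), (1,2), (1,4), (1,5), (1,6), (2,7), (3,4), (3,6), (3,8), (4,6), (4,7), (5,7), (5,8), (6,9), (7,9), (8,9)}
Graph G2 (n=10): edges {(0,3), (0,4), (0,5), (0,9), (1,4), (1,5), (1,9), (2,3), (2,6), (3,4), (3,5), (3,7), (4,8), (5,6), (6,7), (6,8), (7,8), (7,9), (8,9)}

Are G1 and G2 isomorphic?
Yes, isomorphic

The graphs are isomorphic.
One valid mapping φ: V(G1) → V(G2): 0→0, 1→6, 2→2, 3→9, 4→7, 5→5, 6→8, 7→3, 8→1, 9→4

Verify φ preserves adjacency — for each edge of G1, its image is an edge of G2:
  (0,3) → (φ(0),φ(3)) = (0,9) ∈ E(G2) ✓
  (0,5) → (φ(0),φ(5)) = (0,5) ∈ E(G2) ✓
  (0,7) → (φ(0),φ(7)) = (0,3) ∈ E(G2) ✓
  (0,9) → (φ(0),φ(9)) = (0,4) ∈ E(G2) ✓
  (1,2) → (φ(1),φ(2)) = (2,6) ∈ E(G2) ✓
  (1,4) → (φ(1),φ(4)) = (6,7) ∈ E(G2) ✓
  (1,5) → (φ(1),φ(5)) = (5,6) ∈ E(G2) ✓
  (1,6) → (φ(1),φ(6)) = (6,8) ∈ E(G2) ✓
  (2,7) → (φ(2),φ(7)) = (2,3) ∈ E(G2) ✓
  (3,4) → (φ(3),φ(4)) = (7,9) ∈ E(G2) ✓
  (3,6) → (φ(3),φ(6)) = (8,9) ∈ E(G2) ✓
  (3,8) → (φ(3),φ(8)) = (1,9) ∈ E(G2) ✓
  (4,6) → (φ(4),φ(6)) = (7,8) ∈ E(G2) ✓
  (4,7) → (φ(4),φ(7)) = (3,7) ∈ E(G2) ✓
  (5,7) → (φ(5),φ(7)) = (3,5) ∈ E(G2) ✓
  (5,8) → (φ(5),φ(8)) = (1,5) ∈ E(G2) ✓
  (6,9) → (φ(6),φ(9)) = (4,8) ∈ E(G2) ✓
  (7,9) → (φ(7),φ(9)) = (3,4) ∈ E(G2) ✓
  (8,9) → (φ(8),φ(9)) = (1,4) ∈ E(G2) ✓
All 19 edges of G1 map to edges of G2, and |E(G1)| = |E(G2)| = 19, so φ is a bijection on edges as well as vertices. Hence G1 ≅ G2.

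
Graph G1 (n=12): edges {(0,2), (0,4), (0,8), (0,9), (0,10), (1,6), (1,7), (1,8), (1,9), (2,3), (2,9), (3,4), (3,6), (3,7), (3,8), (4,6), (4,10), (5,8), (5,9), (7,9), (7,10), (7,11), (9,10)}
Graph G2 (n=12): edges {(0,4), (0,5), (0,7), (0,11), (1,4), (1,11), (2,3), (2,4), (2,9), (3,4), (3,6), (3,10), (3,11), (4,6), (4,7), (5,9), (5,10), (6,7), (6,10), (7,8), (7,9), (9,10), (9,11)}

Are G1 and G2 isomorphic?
Yes, isomorphic

The graphs are isomorphic.
One valid mapping φ: V(G1) → V(G2): 0→3, 1→0, 2→2, 3→9, 4→10, 5→1, 6→5, 7→7, 8→11, 9→4, 10→6, 11→8

Verify φ preserves adjacency — for each edge of G1, its image is an edge of G2:
  (0,2) → (φ(0),φ(2)) = (2,3) ∈ E(G2) ✓
  (0,4) → (φ(0),φ(4)) = (3,10) ∈ E(G2) ✓
  (0,8) → (φ(0),φ(8)) = (3,11) ∈ E(G2) ✓
  (0,9) → (φ(0),φ(9)) = (3,4) ∈ E(G2) ✓
  (0,10) → (φ(0),φ(10)) = (3,6) ∈ E(G2) ✓
  (1,6) → (φ(1),φ(6)) = (0,5) ∈ E(G2) ✓
  (1,7) → (φ(1),φ(7)) = (0,7) ∈ E(G2) ✓
  (1,8) → (φ(1),φ(8)) = (0,11) ∈ E(G2) ✓
  (1,9) → (φ(1),φ(9)) = (0,4) ∈ E(G2) ✓
  (2,3) → (φ(2),φ(3)) = (2,9) ∈ E(G2) ✓
  (2,9) → (φ(2),φ(9)) = (2,4) ∈ E(G2) ✓
  (3,4) → (φ(3),φ(4)) = (9,10) ∈ E(G2) ✓
  (3,6) → (φ(3),φ(6)) = (5,9) ∈ E(G2) ✓
  (3,7) → (φ(3),φ(7)) = (7,9) ∈ E(G2) ✓
  (3,8) → (φ(3),φ(8)) = (9,11) ∈ E(G2) ✓
  (4,6) → (φ(4),φ(6)) = (5,10) ∈ E(G2) ✓
  (4,10) → (φ(4),φ(10)) = (6,10) ∈ E(G2) ✓
  (5,8) → (φ(5),φ(8)) = (1,11) ∈ E(G2) ✓
  (5,9) → (φ(5),φ(9)) = (1,4) ∈ E(G2) ✓
  (7,9) → (φ(7),φ(9)) = (4,7) ∈ E(G2) ✓
  (7,10) → (φ(7),φ(10)) = (6,7) ∈ E(G2) ✓
  (7,11) → (φ(7),φ(11)) = (7,8) ∈ E(G2) ✓
  (9,10) → (φ(9),φ(10)) = (4,6) ∈ E(G2) ✓
All 23 edges of G1 map to edges of G2, and |E(G1)| = |E(G2)| = 23, so φ is a bijection on edges as well as vertices. Hence G1 ≅ G2.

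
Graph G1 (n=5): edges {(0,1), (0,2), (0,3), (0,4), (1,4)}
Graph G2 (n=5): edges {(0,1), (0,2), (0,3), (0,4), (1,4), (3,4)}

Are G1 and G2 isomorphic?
No, not isomorphic

The graphs are NOT isomorphic.

Counting edges: G1 has 5 edge(s); G2 has 6 edge(s).
Edge count is an isomorphism invariant (a bijection on vertices induces a bijection on edges), so differing edge counts rule out isomorphism.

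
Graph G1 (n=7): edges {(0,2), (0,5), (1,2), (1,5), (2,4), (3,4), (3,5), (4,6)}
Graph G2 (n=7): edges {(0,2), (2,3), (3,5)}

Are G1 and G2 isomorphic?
No, not isomorphic

The graphs are NOT isomorphic.

Connected components of G1: 1 component(s) with vertex sets [[0, 1, 2, 3, 4, 5, 6]], sizes [7].
Connected components of G2: 4 component(s) with vertex sets [[1], [4], [6], [0, 2, 3, 5]], sizes [1, 1, 1, 4].
The number of connected components (and the multiset of component sizes) is an isomorphism invariant — an isomorphism maps each component of G1 bijectively onto a component of G2. Since G1 has 1 component(s) and G2 has 4, they cannot be isomorphic.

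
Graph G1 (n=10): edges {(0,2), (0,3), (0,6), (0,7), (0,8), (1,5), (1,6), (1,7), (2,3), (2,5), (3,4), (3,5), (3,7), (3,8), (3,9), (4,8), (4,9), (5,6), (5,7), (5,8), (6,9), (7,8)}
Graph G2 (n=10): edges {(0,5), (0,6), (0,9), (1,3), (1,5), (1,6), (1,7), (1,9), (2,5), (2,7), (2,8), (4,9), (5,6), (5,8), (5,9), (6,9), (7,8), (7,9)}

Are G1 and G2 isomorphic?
No, not isomorphic

The graphs are NOT isomorphic.

Counting triangles (3-cliques): G1 has 13, G2 has 10.
Triangle count is an isomorphism invariant, so differing triangle counts rule out isomorphism.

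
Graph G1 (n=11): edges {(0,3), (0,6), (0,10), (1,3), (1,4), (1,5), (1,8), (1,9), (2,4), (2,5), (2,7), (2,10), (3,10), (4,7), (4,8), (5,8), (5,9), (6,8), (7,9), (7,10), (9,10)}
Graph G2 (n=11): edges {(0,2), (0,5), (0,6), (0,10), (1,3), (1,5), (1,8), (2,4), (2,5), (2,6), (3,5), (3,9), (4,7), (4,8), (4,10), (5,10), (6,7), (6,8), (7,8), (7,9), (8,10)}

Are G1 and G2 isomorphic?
Yes, isomorphic

The graphs are isomorphic.
One valid mapping φ: V(G1) → V(G2): 0→3, 1→8, 2→2, 3→1, 4→6, 5→4, 6→9, 7→0, 8→7, 9→10, 10→5

Verify φ preserves adjacency — for each edge of G1, its image is an edge of G2:
  (0,3) → (φ(0),φ(3)) = (1,3) ∈ E(G2) ✓
  (0,6) → (φ(0),φ(6)) = (3,9) ∈ E(G2) ✓
  (0,10) → (φ(0),φ(10)) = (3,5) ∈ E(G2) ✓
  (1,3) → (φ(1),φ(3)) = (1,8) ∈ E(G2) ✓
  (1,4) → (φ(1),φ(4)) = (6,8) ∈ E(G2) ✓
  (1,5) → (φ(1),φ(5)) = (4,8) ∈ E(G2) ✓
  (1,8) → (φ(1),φ(8)) = (7,8) ∈ E(G2) ✓
  (1,9) → (φ(1),φ(9)) = (8,10) ∈ E(G2) ✓
  (2,4) → (φ(2),φ(4)) = (2,6) ∈ E(G2) ✓
  (2,5) → (φ(2),φ(5)) = (2,4) ∈ E(G2) ✓
  (2,7) → (φ(2),φ(7)) = (0,2) ∈ E(G2) ✓
  (2,10) → (φ(2),φ(10)) = (2,5) ∈ E(G2) ✓
  (3,10) → (φ(3),φ(10)) = (1,5) ∈ E(G2) ✓
  (4,7) → (φ(4),φ(7)) = (0,6) ∈ E(G2) ✓
  (4,8) → (φ(4),φ(8)) = (6,7) ∈ E(G2) ✓
  (5,8) → (φ(5),φ(8)) = (4,7) ∈ E(G2) ✓
  (5,9) → (φ(5),φ(9)) = (4,10) ∈ E(G2) ✓
  (6,8) → (φ(6),φ(8)) = (7,9) ∈ E(G2) ✓
  (7,9) → (φ(7),φ(9)) = (0,10) ∈ E(G2) ✓
  (7,10) → (φ(7),φ(10)) = (0,5) ∈ E(G2) ✓
  (9,10) → (φ(9),φ(10)) = (5,10) ∈ E(G2) ✓
All 21 edges of G1 map to edges of G2, and |E(G1)| = |E(G2)| = 21, so φ is a bijection on edges as well as vertices. Hence G1 ≅ G2.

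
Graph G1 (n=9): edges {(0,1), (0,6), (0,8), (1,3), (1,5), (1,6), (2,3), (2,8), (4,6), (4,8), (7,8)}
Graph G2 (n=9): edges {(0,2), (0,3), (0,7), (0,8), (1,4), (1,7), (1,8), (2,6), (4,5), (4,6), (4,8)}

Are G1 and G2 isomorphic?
Yes, isomorphic

The graphs are isomorphic.
One valid mapping φ: V(G1) → V(G2): 0→8, 1→4, 2→2, 3→6, 4→7, 5→5, 6→1, 7→3, 8→0

Verify φ preserves adjacency — for each edge of G1, its image is an edge of G2:
  (0,1) → (φ(0),φ(1)) = (4,8) ∈ E(G2) ✓
  (0,6) → (φ(0),φ(6)) = (1,8) ∈ E(G2) ✓
  (0,8) → (φ(0),φ(8)) = (0,8) ∈ E(G2) ✓
  (1,3) → (φ(1),φ(3)) = (4,6) ∈ E(G2) ✓
  (1,5) → (φ(1),φ(5)) = (4,5) ∈ E(G2) ✓
  (1,6) → (φ(1),φ(6)) = (1,4) ∈ E(G2) ✓
  (2,3) → (φ(2),φ(3)) = (2,6) ∈ E(G2) ✓
  (2,8) → (φ(2),φ(8)) = (0,2) ∈ E(G2) ✓
  (4,6) → (φ(4),φ(6)) = (1,7) ∈ E(G2) ✓
  (4,8) → (φ(4),φ(8)) = (0,7) ∈ E(G2) ✓
  (7,8) → (φ(7),φ(8)) = (0,3) ∈ E(G2) ✓
All 11 edges of G1 map to edges of G2, and |E(G1)| = |E(G2)| = 11, so φ is a bijection on edges as well as vertices. Hence G1 ≅ G2.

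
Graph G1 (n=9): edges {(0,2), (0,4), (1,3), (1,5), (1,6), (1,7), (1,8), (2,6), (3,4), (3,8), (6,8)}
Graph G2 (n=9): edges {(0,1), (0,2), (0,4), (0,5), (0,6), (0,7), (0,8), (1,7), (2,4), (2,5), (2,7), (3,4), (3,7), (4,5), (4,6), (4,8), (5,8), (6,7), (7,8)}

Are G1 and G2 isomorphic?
No, not isomorphic

The graphs are NOT isomorphic.

Counting triangles (3-cliques): G1 has 2, G2 has 12.
Triangle count is an isomorphism invariant, so differing triangle counts rule out isomorphism.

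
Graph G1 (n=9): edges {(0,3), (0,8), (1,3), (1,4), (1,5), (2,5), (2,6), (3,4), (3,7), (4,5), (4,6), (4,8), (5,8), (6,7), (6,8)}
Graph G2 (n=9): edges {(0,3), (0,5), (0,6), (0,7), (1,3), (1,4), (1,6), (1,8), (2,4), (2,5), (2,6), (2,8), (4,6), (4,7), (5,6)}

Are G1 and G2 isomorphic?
Yes, isomorphic

The graphs are isomorphic.
One valid mapping φ: V(G1) → V(G2): 0→7, 1→5, 2→8, 3→0, 4→6, 5→2, 6→1, 7→3, 8→4

Verify φ preserves adjacency — for each edge of G1, its image is an edge of G2:
  (0,3) → (φ(0),φ(3)) = (0,7) ∈ E(G2) ✓
  (0,8) → (φ(0),φ(8)) = (4,7) ∈ E(G2) ✓
  (1,3) → (φ(1),φ(3)) = (0,5) ∈ E(G2) ✓
  (1,4) → (φ(1),φ(4)) = (5,6) ∈ E(G2) ✓
  (1,5) → (φ(1),φ(5)) = (2,5) ∈ E(G2) ✓
  (2,5) → (φ(2),φ(5)) = (2,8) ∈ E(G2) ✓
  (2,6) → (φ(2),φ(6)) = (1,8) ∈ E(G2) ✓
  (3,4) → (φ(3),φ(4)) = (0,6) ∈ E(G2) ✓
  (3,7) → (φ(3),φ(7)) = (0,3) ∈ E(G2) ✓
  (4,5) → (φ(4),φ(5)) = (2,6) ∈ E(G2) ✓
  (4,6) → (φ(4),φ(6)) = (1,6) ∈ E(G2) ✓
  (4,8) → (φ(4),φ(8)) = (4,6) ∈ E(G2) ✓
  (5,8) → (φ(5),φ(8)) = (2,4) ∈ E(G2) ✓
  (6,7) → (φ(6),φ(7)) = (1,3) ∈ E(G2) ✓
  (6,8) → (φ(6),φ(8)) = (1,4) ∈ E(G2) ✓
All 15 edges of G1 map to edges of G2, and |E(G1)| = |E(G2)| = 15, so φ is a bijection on edges as well as vertices. Hence G1 ≅ G2.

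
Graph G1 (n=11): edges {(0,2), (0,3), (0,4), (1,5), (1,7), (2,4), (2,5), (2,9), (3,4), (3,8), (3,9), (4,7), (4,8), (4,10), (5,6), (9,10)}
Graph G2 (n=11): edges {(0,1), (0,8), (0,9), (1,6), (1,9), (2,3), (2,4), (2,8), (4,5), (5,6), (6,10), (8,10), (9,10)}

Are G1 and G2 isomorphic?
No, not isomorphic

The graphs are NOT isomorphic.

Connected components of G1: 1 component(s) with vertex sets [[0, 1, 2, 3, 4, 5, 6, 7, 8, 9, 10]], sizes [11].
Connected components of G2: 2 component(s) with vertex sets [[7], [0, 1, 2, 3, 4, 5, 6, 8, 9, 10]], sizes [1, 10].
The number of connected components (and the multiset of component sizes) is an isomorphism invariant — an isomorphism maps each component of G1 bijectively onto a component of G2. Since G1 has 1 component(s) and G2 has 2, they cannot be isomorphic.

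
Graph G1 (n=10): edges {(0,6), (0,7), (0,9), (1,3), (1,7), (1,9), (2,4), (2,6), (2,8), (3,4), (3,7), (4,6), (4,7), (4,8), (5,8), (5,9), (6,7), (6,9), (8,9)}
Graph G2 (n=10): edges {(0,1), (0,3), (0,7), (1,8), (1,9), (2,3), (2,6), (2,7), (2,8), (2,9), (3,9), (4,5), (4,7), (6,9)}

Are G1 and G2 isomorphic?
No, not isomorphic

The graphs are NOT isomorphic.

Counting triangles (3-cliques): G1 has 8, G2 has 2.
Triangle count is an isomorphism invariant, so differing triangle counts rule out isomorphism.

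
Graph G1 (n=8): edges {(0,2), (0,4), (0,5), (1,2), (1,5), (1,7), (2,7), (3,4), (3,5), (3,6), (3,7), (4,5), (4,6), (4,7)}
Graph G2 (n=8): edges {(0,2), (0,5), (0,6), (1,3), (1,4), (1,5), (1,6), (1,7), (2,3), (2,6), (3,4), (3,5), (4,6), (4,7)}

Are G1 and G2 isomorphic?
Yes, isomorphic

The graphs are isomorphic.
One valid mapping φ: V(G1) → V(G2): 0→5, 1→2, 2→0, 3→4, 4→1, 5→3, 6→7, 7→6

Verify φ preserves adjacency — for each edge of G1, its image is an edge of G2:
  (0,2) → (φ(0),φ(2)) = (0,5) ∈ E(G2) ✓
  (0,4) → (φ(0),φ(4)) = (1,5) ∈ E(G2) ✓
  (0,5) → (φ(0),φ(5)) = (3,5) ∈ E(G2) ✓
  (1,2) → (φ(1),φ(2)) = (0,2) ∈ E(G2) ✓
  (1,5) → (φ(1),φ(5)) = (2,3) ∈ E(G2) ✓
  (1,7) → (φ(1),φ(7)) = (2,6) ∈ E(G2) ✓
  (2,7) → (φ(2),φ(7)) = (0,6) ∈ E(G2) ✓
  (3,4) → (φ(3),φ(4)) = (1,4) ∈ E(G2) ✓
  (3,5) → (φ(3),φ(5)) = (3,4) ∈ E(G2) ✓
  (3,6) → (φ(3),φ(6)) = (4,7) ∈ E(G2) ✓
  (3,7) → (φ(3),φ(7)) = (4,6) ∈ E(G2) ✓
  (4,5) → (φ(4),φ(5)) = (1,3) ∈ E(G2) ✓
  (4,6) → (φ(4),φ(6)) = (1,7) ∈ E(G2) ✓
  (4,7) → (φ(4),φ(7)) = (1,6) ∈ E(G2) ✓
All 14 edges of G1 map to edges of G2, and |E(G1)| = |E(G2)| = 14, so φ is a bijection on edges as well as vertices. Hence G1 ≅ G2.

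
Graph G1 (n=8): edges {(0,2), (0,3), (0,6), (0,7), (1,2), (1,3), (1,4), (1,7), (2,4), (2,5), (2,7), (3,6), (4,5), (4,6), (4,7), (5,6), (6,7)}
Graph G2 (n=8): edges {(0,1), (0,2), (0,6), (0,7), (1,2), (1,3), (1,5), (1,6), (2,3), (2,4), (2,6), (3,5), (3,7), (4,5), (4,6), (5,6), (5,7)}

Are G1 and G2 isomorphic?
Yes, isomorphic

The graphs are isomorphic.
One valid mapping φ: V(G1) → V(G2): 0→3, 1→0, 2→2, 3→7, 4→6, 5→4, 6→5, 7→1

Verify φ preserves adjacency — for each edge of G1, its image is an edge of G2:
  (0,2) → (φ(0),φ(2)) = (2,3) ∈ E(G2) ✓
  (0,3) → (φ(0),φ(3)) = (3,7) ∈ E(G2) ✓
  (0,6) → (φ(0),φ(6)) = (3,5) ∈ E(G2) ✓
  (0,7) → (φ(0),φ(7)) = (1,3) ∈ E(G2) ✓
  (1,2) → (φ(1),φ(2)) = (0,2) ∈ E(G2) ✓
  (1,3) → (φ(1),φ(3)) = (0,7) ∈ E(G2) ✓
  (1,4) → (φ(1),φ(4)) = (0,6) ∈ E(G2) ✓
  (1,7) → (φ(1),φ(7)) = (0,1) ∈ E(G2) ✓
  (2,4) → (φ(2),φ(4)) = (2,6) ∈ E(G2) ✓
  (2,5) → (φ(2),φ(5)) = (2,4) ∈ E(G2) ✓
  (2,7) → (φ(2),φ(7)) = (1,2) ∈ E(G2) ✓
  (3,6) → (φ(3),φ(6)) = (5,7) ∈ E(G2) ✓
  (4,5) → (φ(4),φ(5)) = (4,6) ∈ E(G2) ✓
  (4,6) → (φ(4),φ(6)) = (5,6) ∈ E(G2) ✓
  (4,7) → (φ(4),φ(7)) = (1,6) ∈ E(G2) ✓
  (5,6) → (φ(5),φ(6)) = (4,5) ∈ E(G2) ✓
  (6,7) → (φ(6),φ(7)) = (1,5) ∈ E(G2) ✓
All 17 edges of G1 map to edges of G2, and |E(G1)| = |E(G2)| = 17, so φ is a bijection on edges as well as vertices. Hence G1 ≅ G2.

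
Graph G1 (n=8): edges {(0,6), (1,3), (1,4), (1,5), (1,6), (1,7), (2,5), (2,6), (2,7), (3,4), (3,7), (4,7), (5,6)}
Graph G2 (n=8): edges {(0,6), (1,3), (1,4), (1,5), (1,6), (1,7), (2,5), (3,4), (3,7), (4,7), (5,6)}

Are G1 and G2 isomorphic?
No, not isomorphic

The graphs are NOT isomorphic.

Counting edges: G1 has 13 edge(s); G2 has 11 edge(s).
Edge count is an isomorphism invariant (a bijection on vertices induces a bijection on edges), so differing edge counts rule out isomorphism.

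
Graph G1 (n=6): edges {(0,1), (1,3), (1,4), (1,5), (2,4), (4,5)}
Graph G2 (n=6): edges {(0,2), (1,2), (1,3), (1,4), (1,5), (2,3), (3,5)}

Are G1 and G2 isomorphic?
No, not isomorphic

The graphs are NOT isomorphic.

Counting triangles (3-cliques): G1 has 1, G2 has 2.
Triangle count is an isomorphism invariant, so differing triangle counts rule out isomorphism.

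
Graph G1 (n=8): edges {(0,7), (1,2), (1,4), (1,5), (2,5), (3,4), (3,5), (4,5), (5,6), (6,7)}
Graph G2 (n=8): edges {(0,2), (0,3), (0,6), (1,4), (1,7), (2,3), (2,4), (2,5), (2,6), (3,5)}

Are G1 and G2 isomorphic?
Yes, isomorphic

The graphs are isomorphic.
One valid mapping φ: V(G1) → V(G2): 0→7, 1→3, 2→5, 3→6, 4→0, 5→2, 6→4, 7→1

Verify φ preserves adjacency — for each edge of G1, its image is an edge of G2:
  (0,7) → (φ(0),φ(7)) = (1,7) ∈ E(G2) ✓
  (1,2) → (φ(1),φ(2)) = (3,5) ∈ E(G2) ✓
  (1,4) → (φ(1),φ(4)) = (0,3) ∈ E(G2) ✓
  (1,5) → (φ(1),φ(5)) = (2,3) ∈ E(G2) ✓
  (2,5) → (φ(2),φ(5)) = (2,5) ∈ E(G2) ✓
  (3,4) → (φ(3),φ(4)) = (0,6) ∈ E(G2) ✓
  (3,5) → (φ(3),φ(5)) = (2,6) ∈ E(G2) ✓
  (4,5) → (φ(4),φ(5)) = (0,2) ∈ E(G2) ✓
  (5,6) → (φ(5),φ(6)) = (2,4) ∈ E(G2) ✓
  (6,7) → (φ(6),φ(7)) = (1,4) ∈ E(G2) ✓
All 10 edges of G1 map to edges of G2, and |E(G1)| = |E(G2)| = 10, so φ is a bijection on edges as well as vertices. Hence G1 ≅ G2.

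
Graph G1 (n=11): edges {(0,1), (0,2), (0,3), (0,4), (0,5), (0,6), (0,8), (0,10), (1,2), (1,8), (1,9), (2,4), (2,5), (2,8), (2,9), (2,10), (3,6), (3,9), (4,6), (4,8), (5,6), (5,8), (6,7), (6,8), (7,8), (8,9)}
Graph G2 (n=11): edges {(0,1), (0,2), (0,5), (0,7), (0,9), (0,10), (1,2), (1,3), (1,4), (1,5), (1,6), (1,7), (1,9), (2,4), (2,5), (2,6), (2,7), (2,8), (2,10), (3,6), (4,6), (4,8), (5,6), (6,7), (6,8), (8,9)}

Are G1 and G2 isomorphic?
Yes, isomorphic

The graphs are isomorphic.
One valid mapping φ: V(G1) → V(G2): 0→1, 1→4, 2→6, 3→9, 4→5, 5→7, 6→0, 7→10, 8→2, 9→8, 10→3

Verify φ preserves adjacency — for each edge of G1, its image is an edge of G2:
  (0,1) → (φ(0),φ(1)) = (1,4) ∈ E(G2) ✓
  (0,2) → (φ(0),φ(2)) = (1,6) ∈ E(G2) ✓
  (0,3) → (φ(0),φ(3)) = (1,9) ∈ E(G2) ✓
  (0,4) → (φ(0),φ(4)) = (1,5) ∈ E(G2) ✓
  (0,5) → (φ(0),φ(5)) = (1,7) ∈ E(G2) ✓
  (0,6) → (φ(0),φ(6)) = (0,1) ∈ E(G2) ✓
  (0,8) → (φ(0),φ(8)) = (1,2) ∈ E(G2) ✓
  (0,10) → (φ(0),φ(10)) = (1,3) ∈ E(G2) ✓
  (1,2) → (φ(1),φ(2)) = (4,6) ∈ E(G2) ✓
  (1,8) → (φ(1),φ(8)) = (2,4) ∈ E(G2) ✓
  (1,9) → (φ(1),φ(9)) = (4,8) ∈ E(G2) ✓
  (2,4) → (φ(2),φ(4)) = (5,6) ∈ E(G2) ✓
  (2,5) → (φ(2),φ(5)) = (6,7) ∈ E(G2) ✓
  (2,8) → (φ(2),φ(8)) = (2,6) ∈ E(G2) ✓
  (2,9) → (φ(2),φ(9)) = (6,8) ∈ E(G2) ✓
  (2,10) → (φ(2),φ(10)) = (3,6) ∈ E(G2) ✓
  (3,6) → (φ(3),φ(6)) = (0,9) ∈ E(G2) ✓
  (3,9) → (φ(3),φ(9)) = (8,9) ∈ E(G2) ✓
  (4,6) → (φ(4),φ(6)) = (0,5) ∈ E(G2) ✓
  (4,8) → (φ(4),φ(8)) = (2,5) ∈ E(G2) ✓
  (5,6) → (φ(5),φ(6)) = (0,7) ∈ E(G2) ✓
  (5,8) → (φ(5),φ(8)) = (2,7) ∈ E(G2) ✓
  (6,7) → (φ(6),φ(7)) = (0,10) ∈ E(G2) ✓
  (6,8) → (φ(6),φ(8)) = (0,2) ∈ E(G2) ✓
  (7,8) → (φ(7),φ(8)) = (2,10) ∈ E(G2) ✓
  (8,9) → (φ(8),φ(9)) = (2,8) ∈ E(G2) ✓
All 26 edges of G1 map to edges of G2, and |E(G1)| = |E(G2)| = 26, so φ is a bijection on edges as well as vertices. Hence G1 ≅ G2.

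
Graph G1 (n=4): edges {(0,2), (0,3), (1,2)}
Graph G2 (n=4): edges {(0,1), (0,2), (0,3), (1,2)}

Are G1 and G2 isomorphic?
No, not isomorphic

The graphs are NOT isomorphic.

Counting edges: G1 has 3 edge(s); G2 has 4 edge(s).
Edge count is an isomorphism invariant (a bijection on vertices induces a bijection on edges), so differing edge counts rule out isomorphism.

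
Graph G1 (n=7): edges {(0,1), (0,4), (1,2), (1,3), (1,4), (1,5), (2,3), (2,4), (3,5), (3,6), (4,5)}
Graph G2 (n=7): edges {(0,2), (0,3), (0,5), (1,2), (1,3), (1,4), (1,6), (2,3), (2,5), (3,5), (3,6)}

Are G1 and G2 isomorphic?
No, not isomorphic

The graphs are NOT isomorphic.

Counting triangles (3-cliques): G1 has 5, G2 has 6.
Triangle count is an isomorphism invariant, so differing triangle counts rule out isomorphism.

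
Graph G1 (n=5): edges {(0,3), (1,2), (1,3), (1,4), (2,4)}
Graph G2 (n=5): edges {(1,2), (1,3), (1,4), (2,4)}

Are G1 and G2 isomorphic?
No, not isomorphic

The graphs are NOT isomorphic.

Counting edges: G1 has 5 edge(s); G2 has 4 edge(s).
Edge count is an isomorphism invariant (a bijection on vertices induces a bijection on edges), so differing edge counts rule out isomorphism.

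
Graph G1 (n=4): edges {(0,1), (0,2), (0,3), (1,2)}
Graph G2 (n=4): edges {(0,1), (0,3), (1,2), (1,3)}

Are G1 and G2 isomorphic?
Yes, isomorphic

The graphs are isomorphic.
One valid mapping φ: V(G1) → V(G2): 0→1, 1→0, 2→3, 3→2

Verify φ preserves adjacency — for each edge of G1, its image is an edge of G2:
  (0,1) → (φ(0),φ(1)) = (0,1) ∈ E(G2) ✓
  (0,2) → (φ(0),φ(2)) = (1,3) ∈ E(G2) ✓
  (0,3) → (φ(0),φ(3)) = (1,2) ∈ E(G2) ✓
  (1,2) → (φ(1),φ(2)) = (0,3) ∈ E(G2) ✓
All 4 edges of G1 map to edges of G2, and |E(G1)| = |E(G2)| = 4, so φ is a bijection on edges as well as vertices. Hence G1 ≅ G2.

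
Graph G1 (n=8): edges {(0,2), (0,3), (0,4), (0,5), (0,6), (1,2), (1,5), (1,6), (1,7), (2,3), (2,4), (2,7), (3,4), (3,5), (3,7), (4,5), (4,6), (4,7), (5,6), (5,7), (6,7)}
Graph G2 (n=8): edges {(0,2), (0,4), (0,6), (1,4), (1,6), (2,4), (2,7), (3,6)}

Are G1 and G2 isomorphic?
No, not isomorphic

The graphs are NOT isomorphic.

Connected components of G1: 1 component(s) with vertex sets [[0, 1, 2, 3, 4, 5, 6, 7]], sizes [8].
Connected components of G2: 2 component(s) with vertex sets [[5], [0, 1, 2, 3, 4, 6, 7]], sizes [1, 7].
The number of connected components (and the multiset of component sizes) is an isomorphism invariant — an isomorphism maps each component of G1 bijectively onto a component of G2. Since G1 has 1 component(s) and G2 has 2, they cannot be isomorphic.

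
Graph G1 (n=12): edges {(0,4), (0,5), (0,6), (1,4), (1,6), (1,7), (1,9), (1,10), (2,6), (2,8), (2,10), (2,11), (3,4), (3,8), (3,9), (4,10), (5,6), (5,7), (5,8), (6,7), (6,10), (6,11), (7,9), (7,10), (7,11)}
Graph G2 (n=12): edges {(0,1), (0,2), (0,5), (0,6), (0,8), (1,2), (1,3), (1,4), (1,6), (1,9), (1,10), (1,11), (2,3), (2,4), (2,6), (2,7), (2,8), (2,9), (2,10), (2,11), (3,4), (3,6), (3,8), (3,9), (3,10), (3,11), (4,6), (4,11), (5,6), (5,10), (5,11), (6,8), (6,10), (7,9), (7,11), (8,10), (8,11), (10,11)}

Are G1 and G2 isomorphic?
No, not isomorphic

The graphs are NOT isomorphic.

Counting triangles (3-cliques): G1 has 11, G2 has 47.
Triangle count is an isomorphism invariant, so differing triangle counts rule out isomorphism.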